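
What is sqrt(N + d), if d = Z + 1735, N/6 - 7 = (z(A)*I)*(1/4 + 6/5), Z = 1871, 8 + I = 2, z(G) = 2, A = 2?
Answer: sqrt(88590)/5 ≈ 59.528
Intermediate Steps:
I = -6 (I = -8 + 2 = -6)
N = -312/5 (N = 42 + 6*((2*(-6))*(1/4 + 6/5)) = 42 + 6*(-12*(1*(1/4) + 6*(1/5))) = 42 + 6*(-12*(1/4 + 6/5)) = 42 + 6*(-12*29/20) = 42 + 6*(-87/5) = 42 - 522/5 = -312/5 ≈ -62.400)
d = 3606 (d = 1871 + 1735 = 3606)
sqrt(N + d) = sqrt(-312/5 + 3606) = sqrt(17718/5) = sqrt(88590)/5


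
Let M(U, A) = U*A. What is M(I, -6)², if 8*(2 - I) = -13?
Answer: 7569/16 ≈ 473.06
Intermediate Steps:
I = 29/8 (I = 2 - ⅛*(-13) = 2 + 13/8 = 29/8 ≈ 3.6250)
M(U, A) = A*U
M(I, -6)² = (-6*29/8)² = (-87/4)² = 7569/16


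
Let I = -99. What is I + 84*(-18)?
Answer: -1611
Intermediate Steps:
I + 84*(-18) = -99 + 84*(-18) = -99 - 1512 = -1611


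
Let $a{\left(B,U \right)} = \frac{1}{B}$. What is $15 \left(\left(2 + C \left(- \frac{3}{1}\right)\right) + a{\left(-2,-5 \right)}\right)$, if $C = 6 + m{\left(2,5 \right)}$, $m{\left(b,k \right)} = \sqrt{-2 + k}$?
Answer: $- \frac{495}{2} - 45 \sqrt{3} \approx -325.44$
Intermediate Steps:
$C = 6 + \sqrt{3}$ ($C = 6 + \sqrt{-2 + 5} = 6 + \sqrt{3} \approx 7.732$)
$15 \left(\left(2 + C \left(- \frac{3}{1}\right)\right) + a{\left(-2,-5 \right)}\right) = 15 \left(\left(2 + \left(6 + \sqrt{3}\right) \left(- \frac{3}{1}\right)\right) + \frac{1}{-2}\right) = 15 \left(\left(2 + \left(6 + \sqrt{3}\right) \left(\left(-3\right) 1\right)\right) - \frac{1}{2}\right) = 15 \left(\left(2 + \left(6 + \sqrt{3}\right) \left(-3\right)\right) - \frac{1}{2}\right) = 15 \left(\left(2 - \left(18 + 3 \sqrt{3}\right)\right) - \frac{1}{2}\right) = 15 \left(\left(-16 - 3 \sqrt{3}\right) - \frac{1}{2}\right) = 15 \left(- \frac{33}{2} - 3 \sqrt{3}\right) = - \frac{495}{2} - 45 \sqrt{3}$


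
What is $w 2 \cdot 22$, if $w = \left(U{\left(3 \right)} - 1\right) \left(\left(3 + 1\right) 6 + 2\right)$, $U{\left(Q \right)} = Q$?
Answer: $2288$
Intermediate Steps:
$w = 52$ ($w = \left(3 - 1\right) \left(\left(3 + 1\right) 6 + 2\right) = 2 \left(4 \cdot 6 + 2\right) = 2 \left(24 + 2\right) = 2 \cdot 26 = 52$)
$w 2 \cdot 22 = 52 \cdot 2 \cdot 22 = 104 \cdot 22 = 2288$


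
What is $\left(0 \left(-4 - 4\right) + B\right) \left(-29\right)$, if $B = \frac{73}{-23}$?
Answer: $\frac{2117}{23} \approx 92.043$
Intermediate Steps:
$B = - \frac{73}{23}$ ($B = 73 \left(- \frac{1}{23}\right) = - \frac{73}{23} \approx -3.1739$)
$\left(0 \left(-4 - 4\right) + B\right) \left(-29\right) = \left(0 \left(-4 - 4\right) - \frac{73}{23}\right) \left(-29\right) = \left(0 \left(-8\right) - \frac{73}{23}\right) \left(-29\right) = \left(0 - \frac{73}{23}\right) \left(-29\right) = \left(- \frac{73}{23}\right) \left(-29\right) = \frac{2117}{23}$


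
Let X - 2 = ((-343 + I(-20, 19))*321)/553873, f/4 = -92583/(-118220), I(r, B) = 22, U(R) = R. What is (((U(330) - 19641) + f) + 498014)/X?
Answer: 7836283684104004/29694056275 ≈ 2.6390e+5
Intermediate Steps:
f = 92583/29555 (f = 4*(-92583/(-118220)) = 4*(-92583*(-1/118220)) = 4*(92583/118220) = 92583/29555 ≈ 3.1326)
X = 1004705/553873 (X = 2 + ((-343 + 22)*321)/553873 = 2 - 321*321*(1/553873) = 2 - 103041*1/553873 = 2 - 103041/553873 = 1004705/553873 ≈ 1.8140)
(((U(330) - 19641) + f) + 498014)/X = (((330 - 19641) + 92583/29555) + 498014)/(1004705/553873) = ((-19311 + 92583/29555) + 498014)*(553873/1004705) = (-570644022/29555 + 498014)*(553873/1004705) = (14148159748/29555)*(553873/1004705) = 7836283684104004/29694056275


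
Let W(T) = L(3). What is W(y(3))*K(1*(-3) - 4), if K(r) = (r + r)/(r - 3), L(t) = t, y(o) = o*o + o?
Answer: 21/5 ≈ 4.2000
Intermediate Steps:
y(o) = o + o² (y(o) = o² + o = o + o²)
W(T) = 3
K(r) = 2*r/(-3 + r) (K(r) = (2*r)/(-3 + r) = 2*r/(-3 + r))
W(y(3))*K(1*(-3) - 4) = 3*(2*(1*(-3) - 4)/(-3 + (1*(-3) - 4))) = 3*(2*(-3 - 4)/(-3 + (-3 - 4))) = 3*(2*(-7)/(-3 - 7)) = 3*(2*(-7)/(-10)) = 3*(2*(-7)*(-⅒)) = 3*(7/5) = 21/5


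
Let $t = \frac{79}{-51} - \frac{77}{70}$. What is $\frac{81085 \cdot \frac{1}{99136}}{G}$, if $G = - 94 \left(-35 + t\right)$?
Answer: $\frac{20676675}{89464985792} \approx 0.00023111$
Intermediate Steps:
$t = - \frac{1351}{510}$ ($t = 79 \left(- \frac{1}{51}\right) - \frac{11}{10} = - \frac{79}{51} - \frac{11}{10} = - \frac{1351}{510} \approx -2.649$)
$G = \frac{902447}{255}$ ($G = - 94 \left(-35 - \frac{1351}{510}\right) = \left(-94\right) \left(- \frac{19201}{510}\right) = \frac{902447}{255} \approx 3539.0$)
$\frac{81085 \cdot \frac{1}{99136}}{G} = \frac{81085 \cdot \frac{1}{99136}}{\frac{902447}{255}} = 81085 \cdot \frac{1}{99136} \cdot \frac{255}{902447} = \frac{81085}{99136} \cdot \frac{255}{902447} = \frac{20676675}{89464985792}$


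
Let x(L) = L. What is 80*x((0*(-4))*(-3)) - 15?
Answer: -15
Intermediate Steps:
80*x((0*(-4))*(-3)) - 15 = 80*((0*(-4))*(-3)) - 15 = 80*(0*(-3)) - 15 = 80*0 - 15 = 0 - 15 = -15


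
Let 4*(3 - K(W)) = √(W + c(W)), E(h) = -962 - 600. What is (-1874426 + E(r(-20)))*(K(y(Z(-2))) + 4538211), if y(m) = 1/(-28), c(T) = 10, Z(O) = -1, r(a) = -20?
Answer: -8513635005432 + 1406991*√217/14 ≈ -8.5136e+12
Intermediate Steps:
E(h) = -1562
y(m) = -1/28
K(W) = 3 - √(10 + W)/4 (K(W) = 3 - √(W + 10)/4 = 3 - √(10 + W)/4)
(-1874426 + E(r(-20)))*(K(y(Z(-2))) + 4538211) = (-1874426 - 1562)*((3 - √(10 - 1/28)/4) + 4538211) = -1875988*((3 - 3*√217/56) + 4538211) = -1875988*(4538214 - 3*√217/56) = -8513635005432 + 1406991*√217/14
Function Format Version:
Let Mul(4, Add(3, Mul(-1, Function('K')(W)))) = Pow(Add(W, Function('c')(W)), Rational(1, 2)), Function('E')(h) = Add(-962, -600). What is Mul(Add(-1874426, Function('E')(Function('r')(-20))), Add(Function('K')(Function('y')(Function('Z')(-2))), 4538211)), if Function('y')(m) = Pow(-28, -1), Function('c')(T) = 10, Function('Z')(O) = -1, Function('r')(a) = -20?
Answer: Add(-8513635005432, Mul(Rational(1406991, 14), Pow(217, Rational(1, 2)))) ≈ -8.5136e+12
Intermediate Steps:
Function('E')(h) = -1562
Function('y')(m) = Rational(-1, 28)
Function('K')(W) = Add(3, Mul(Rational(-1, 4), Pow(Add(10, W), Rational(1, 2)))) (Function('K')(W) = Add(3, Mul(Rational(-1, 4), Pow(Add(W, 10), Rational(1, 2)))) = Add(3, Mul(Rational(-1, 4), Pow(Add(10, W), Rational(1, 2)))))
Mul(Add(-1874426, Function('E')(Function('r')(-20))), Add(Function('K')(Function('y')(Function('Z')(-2))), 4538211)) = Mul(Add(-1874426, -1562), Add(Add(3, Mul(Rational(-1, 4), Pow(Add(10, Rational(-1, 28)), Rational(1, 2)))), 4538211)) = Mul(-1875988, Add(Add(3, Mul(Rational(-1, 4), Pow(Rational(279, 28), Rational(1, 2)))), 4538211)) = Mul(-1875988, Add(Add(3, Mul(Rational(-1, 4), Mul(Rational(3, 14), Pow(217, Rational(1, 2))))), 4538211)) = Mul(-1875988, Add(Add(3, Mul(Rational(-3, 56), Pow(217, Rational(1, 2)))), 4538211)) = Mul(-1875988, Add(4538214, Mul(Rational(-3, 56), Pow(217, Rational(1, 2))))) = Add(-8513635005432, Mul(Rational(1406991, 14), Pow(217, Rational(1, 2))))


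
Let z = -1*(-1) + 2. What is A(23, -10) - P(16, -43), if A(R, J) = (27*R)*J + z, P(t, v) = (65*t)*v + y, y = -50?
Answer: 38563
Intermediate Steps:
z = 3 (z = 1 + 2 = 3)
P(t, v) = -50 + 65*t*v (P(t, v) = (65*t)*v - 50 = 65*t*v - 50 = -50 + 65*t*v)
A(R, J) = 3 + 27*J*R (A(R, J) = (27*R)*J + 3 = 27*J*R + 3 = 3 + 27*J*R)
A(23, -10) - P(16, -43) = (3 + 27*(-10)*23) - (-50 + 65*16*(-43)) = (3 - 6210) - (-50 - 44720) = -6207 - 1*(-44770) = -6207 + 44770 = 38563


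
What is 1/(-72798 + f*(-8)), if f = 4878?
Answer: -1/111822 ≈ -8.9428e-6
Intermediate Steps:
1/(-72798 + f*(-8)) = 1/(-72798 + 4878*(-8)) = 1/(-72798 - 39024) = 1/(-111822) = -1/111822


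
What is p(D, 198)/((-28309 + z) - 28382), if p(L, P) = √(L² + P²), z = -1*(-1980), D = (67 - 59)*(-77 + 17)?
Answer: -2*√7489/18237 ≈ -0.0094905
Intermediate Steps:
D = -480 (D = 8*(-60) = -480)
z = 1980
p(D, 198)/((-28309 + z) - 28382) = √((-480)² + 198²)/((-28309 + 1980) - 28382) = √(230400 + 39204)/(-26329 - 28382) = √269604/(-54711) = (6*√7489)*(-1/54711) = -2*√7489/18237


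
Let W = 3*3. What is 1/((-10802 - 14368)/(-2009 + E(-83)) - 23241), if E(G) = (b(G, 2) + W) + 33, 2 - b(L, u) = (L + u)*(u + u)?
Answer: -547/12704437 ≈ -4.3056e-5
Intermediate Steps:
b(L, u) = 2 - 2*u*(L + u) (b(L, u) = 2 - (L + u)*(u + u) = 2 - (L + u)*2*u = 2 - 2*u*(L + u))
W = 9
E(G) = 36 - 4*G (E(G) = ((2 - 2*2² - 2*G*2) + 9) + 33 = ((2 - 2*4 - 4*G) + 9) + 33 = ((2 - 8 - 4*G) + 9) + 33 = ((-6 - 4*G) + 9) + 33 = (3 - 4*G) + 33 = 36 - 4*G)
1/((-10802 - 14368)/(-2009 + E(-83)) - 23241) = 1/((-10802 - 14368)/(-2009 + (36 - 4*(-83))) - 23241) = 1/(-25170/(-2009 + (36 + 332)) - 23241) = 1/(-25170/(-2009 + 368) - 23241) = 1/(-25170/(-1641) - 23241) = 1/(-25170*(-1/1641) - 23241) = 1/(8390/547 - 23241) = 1/(-12704437/547) = -547/12704437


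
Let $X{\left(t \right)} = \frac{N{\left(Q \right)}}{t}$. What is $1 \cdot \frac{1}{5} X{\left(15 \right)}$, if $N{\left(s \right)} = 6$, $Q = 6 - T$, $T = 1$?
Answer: $\frac{2}{25} \approx 0.08$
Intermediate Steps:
$Q = 5$ ($Q = 6 - 1 = 5$)
$X{\left(t \right)} = \frac{6}{t}$
$1 \cdot \frac{1}{5} X{\left(15 \right)} = 1 \cdot \frac{1}{5} \cdot \frac{6}{15} = 1 \cdot \frac{1}{5} \cdot 6 \cdot \frac{1}{15} = \frac{1}{5} \cdot \frac{2}{5} = \frac{2}{25}$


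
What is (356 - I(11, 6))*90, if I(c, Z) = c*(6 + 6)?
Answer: 20160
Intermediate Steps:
I(c, Z) = 12*c (I(c, Z) = c*12 = 12*c)
(356 - I(11, 6))*90 = (356 - 12*11)*90 = (356 - 1*132)*90 = (356 - 132)*90 = 224*90 = 20160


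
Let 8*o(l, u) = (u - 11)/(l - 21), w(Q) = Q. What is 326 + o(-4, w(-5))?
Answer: 8152/25 ≈ 326.08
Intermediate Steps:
o(l, u) = (-11 + u)/(8*(-21 + l)) (o(l, u) = ((u - 11)/(l - 21))/8 = ((-11 + u)/(-21 + l))/8 = (-11 + u)/(8*(-21 + l)))
326 + o(-4, w(-5)) = 326 + (-11 - 5)/(8*(-21 - 4)) = 326 + (⅛)*(-16)/(-25) = 326 + (⅛)*(-1/25)*(-16) = 326 + 2/25 = 8152/25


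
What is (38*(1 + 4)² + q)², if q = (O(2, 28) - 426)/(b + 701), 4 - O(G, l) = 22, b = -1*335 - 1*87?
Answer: 7779592804/8649 ≈ 8.9948e+5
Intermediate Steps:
b = -422 (b = -335 - 87 = -422)
O(G, l) = -18 (O(G, l) = 4 - 1*22 = 4 - 22 = -18)
q = -148/93 (q = (-18 - 426)/(-422 + 701) = -444/279 = -444*1/279 = -148/93 ≈ -1.5914)
(38*(1 + 4)² + q)² = (38*(1 + 4)² - 148/93)² = (38*5² - 148/93)² = (38*25 - 148/93)² = (950 - 148/93)² = (88202/93)² = 7779592804/8649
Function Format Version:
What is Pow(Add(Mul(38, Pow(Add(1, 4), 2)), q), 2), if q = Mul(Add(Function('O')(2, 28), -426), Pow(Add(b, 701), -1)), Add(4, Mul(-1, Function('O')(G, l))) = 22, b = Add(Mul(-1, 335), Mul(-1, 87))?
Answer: Rational(7779592804, 8649) ≈ 8.9948e+5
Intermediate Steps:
b = -422 (b = Add(-335, -87) = -422)
Function('O')(G, l) = -18 (Function('O')(G, l) = Add(4, Mul(-1, 22)) = Add(4, -22) = -18)
q = Rational(-148, 93) (q = Mul(Add(-18, -426), Pow(Add(-422, 701), -1)) = Mul(-444, Pow(279, -1)) = Mul(-444, Rational(1, 279)) = Rational(-148, 93) ≈ -1.5914)
Pow(Add(Mul(38, Pow(Add(1, 4), 2)), q), 2) = Pow(Add(Mul(38, Pow(Add(1, 4), 2)), Rational(-148, 93)), 2) = Pow(Add(Mul(38, Pow(5, 2)), Rational(-148, 93)), 2) = Pow(Add(Mul(38, 25), Rational(-148, 93)), 2) = Pow(Add(950, Rational(-148, 93)), 2) = Pow(Rational(88202, 93), 2) = Rational(7779592804, 8649)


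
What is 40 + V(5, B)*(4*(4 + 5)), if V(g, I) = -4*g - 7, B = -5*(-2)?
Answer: -932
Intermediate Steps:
B = 10
V(g, I) = -7 - 4*g
40 + V(5, B)*(4*(4 + 5)) = 40 + (-7 - 4*5)*(4*(4 + 5)) = 40 + (-7 - 20)*(4*9) = 40 - 27*36 = 40 - 972 = -932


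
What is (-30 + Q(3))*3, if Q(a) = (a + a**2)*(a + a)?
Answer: 126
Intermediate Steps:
Q(a) = 2*a*(a + a**2) (Q(a) = (a + a**2)*(2*a) = 2*a*(a + a**2))
(-30 + Q(3))*3 = (-30 + 2*3**2*(1 + 3))*3 = (-30 + 2*9*4)*3 = (-30 + 72)*3 = 42*3 = 126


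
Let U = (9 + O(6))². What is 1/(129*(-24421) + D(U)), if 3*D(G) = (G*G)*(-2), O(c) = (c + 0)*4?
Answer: -1/3940923 ≈ -2.5375e-7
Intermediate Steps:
O(c) = 4*c (O(c) = c*4 = 4*c)
U = 1089 (U = (9 + 4*6)² = (9 + 24)² = 33² = 1089)
D(G) = -2*G²/3 (D(G) = ((G*G)*(-2))/3 = (G²*(-2))/3 = (-2*G²)/3 = -2*G²/3)
1/(129*(-24421) + D(U)) = 1/(129*(-24421) - ⅔*1089²) = 1/(-3150309 - ⅔*1185921) = 1/(-3150309 - 790614) = 1/(-3940923) = -1/3940923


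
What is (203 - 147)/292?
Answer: 14/73 ≈ 0.19178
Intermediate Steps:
(203 - 147)/292 = 56*(1/292) = 14/73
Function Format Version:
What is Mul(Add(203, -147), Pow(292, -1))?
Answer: Rational(14, 73) ≈ 0.19178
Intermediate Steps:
Mul(Add(203, -147), Pow(292, -1)) = Mul(56, Rational(1, 292)) = Rational(14, 73)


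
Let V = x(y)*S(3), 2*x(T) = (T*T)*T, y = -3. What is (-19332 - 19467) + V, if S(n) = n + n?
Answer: -38880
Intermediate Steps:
S(n) = 2*n
x(T) = T³/2 (x(T) = ((T*T)*T)/2 = (T²*T)/2 = T³/2)
V = -81 (V = ((½)*(-3)³)*(2*3) = ((½)*(-27))*6 = -27/2*6 = -81)
(-19332 - 19467) + V = (-19332 - 19467) - 81 = -38799 - 81 = -38880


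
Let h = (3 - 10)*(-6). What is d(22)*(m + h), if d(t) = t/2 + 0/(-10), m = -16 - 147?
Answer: -1331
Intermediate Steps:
m = -163
d(t) = t/2 (d(t) = t*(½) + 0*(-⅒) = t/2 + 0 = t/2)
h = 42 (h = -7*(-6) = 42)
d(22)*(m + h) = ((½)*22)*(-163 + 42) = 11*(-121) = -1331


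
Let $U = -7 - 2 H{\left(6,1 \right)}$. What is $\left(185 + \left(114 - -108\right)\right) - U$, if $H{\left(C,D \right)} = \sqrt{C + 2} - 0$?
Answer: $414 + 4 \sqrt{2} \approx 419.66$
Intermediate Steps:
$H{\left(C,D \right)} = \sqrt{2 + C}$ ($H{\left(C,D \right)} = \sqrt{2 + C} + 0 = \sqrt{2 + C}$)
$U = -7 - 4 \sqrt{2}$ ($U = -7 - 2 \sqrt{2 + 6} = -7 - 2 \sqrt{8} = -7 - 2 \cdot 2 \sqrt{2} = -7 - 4 \sqrt{2} \approx -12.657$)
$\left(185 + \left(114 - -108\right)\right) - U = \left(185 + \left(114 - -108\right)\right) - \left(-7 - 4 \sqrt{2}\right) = \left(185 + \left(114 + 108\right)\right) + \left(7 + 4 \sqrt{2}\right) = \left(185 + 222\right) + \left(7 + 4 \sqrt{2}\right) = 407 + \left(7 + 4 \sqrt{2}\right) = 414 + 4 \sqrt{2}$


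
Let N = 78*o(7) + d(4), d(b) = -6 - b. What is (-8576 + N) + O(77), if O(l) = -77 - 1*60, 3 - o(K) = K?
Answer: -9035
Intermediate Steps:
o(K) = 3 - K
O(l) = -137 (O(l) = -77 - 60 = -137)
N = -322 (N = 78*(3 - 1*7) + (-6 - 1*4) = 78*(3 - 7) + (-6 - 4) = 78*(-4) - 10 = -312 - 10 = -322)
(-8576 + N) + O(77) = (-8576 - 322) - 137 = -8898 - 137 = -9035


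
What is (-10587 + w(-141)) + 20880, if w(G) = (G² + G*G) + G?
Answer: 49914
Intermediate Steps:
w(G) = G + 2*G² (w(G) = (G² + G²) + G = 2*G² + G = G + 2*G²)
(-10587 + w(-141)) + 20880 = (-10587 - 141*(1 + 2*(-141))) + 20880 = (-10587 - 141*(1 - 282)) + 20880 = (-10587 - 141*(-281)) + 20880 = (-10587 + 39621) + 20880 = 29034 + 20880 = 49914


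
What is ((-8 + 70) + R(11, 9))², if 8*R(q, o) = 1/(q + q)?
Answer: 119093569/30976 ≈ 3844.7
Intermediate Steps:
R(q, o) = 1/(16*q) (R(q, o) = 1/(8*(q + q)) = 1/(8*((2*q))) = (1/(2*q))/8 = 1/(16*q))
((-8 + 70) + R(11, 9))² = ((-8 + 70) + (1/16)/11)² = (62 + (1/16)*(1/11))² = (62 + 1/176)² = (10913/176)² = 119093569/30976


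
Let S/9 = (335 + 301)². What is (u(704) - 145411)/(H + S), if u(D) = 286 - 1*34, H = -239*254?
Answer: -233/5746 ≈ -0.040550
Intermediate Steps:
H = -60706
u(D) = 252 (u(D) = 286 - 34 = 252)
S = 3640464 (S = 9*(335 + 301)² = 9*636² = 9*404496 = 3640464)
(u(704) - 145411)/(H + S) = (252 - 145411)/(-60706 + 3640464) = -145159/3579758 = -145159*1/3579758 = -233/5746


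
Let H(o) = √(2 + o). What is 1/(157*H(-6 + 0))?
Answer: -I/314 ≈ -0.0031847*I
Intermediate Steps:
1/(157*H(-6 + 0)) = 1/(157*√(2 + (-6 + 0))) = 1/(157*√(2 - 6)) = 1/(157*√(-4)) = 1/(157*(2*I)) = 1/(314*I) = -I/314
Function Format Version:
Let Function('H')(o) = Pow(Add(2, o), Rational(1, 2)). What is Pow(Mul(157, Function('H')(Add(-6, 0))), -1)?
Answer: Mul(Rational(-1, 314), I) ≈ Mul(-0.0031847, I)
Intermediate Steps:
Pow(Mul(157, Function('H')(Add(-6, 0))), -1) = Pow(Mul(157, Pow(Add(2, Add(-6, 0)), Rational(1, 2))), -1) = Pow(Mul(157, Pow(Add(2, -6), Rational(1, 2))), -1) = Pow(Mul(157, Pow(-4, Rational(1, 2))), -1) = Pow(Mul(157, Mul(2, I)), -1) = Pow(Mul(314, I), -1) = Mul(Rational(-1, 314), I)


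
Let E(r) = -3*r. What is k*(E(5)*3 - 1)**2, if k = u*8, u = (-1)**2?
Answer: 16928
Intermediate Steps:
u = 1
k = 8 (k = 1*8 = 8)
k*(E(5)*3 - 1)**2 = 8*(-3*5*3 - 1)**2 = 8*(-15*3 - 1)**2 = 8*(-45 - 1)**2 = 8*(-46)**2 = 8*2116 = 16928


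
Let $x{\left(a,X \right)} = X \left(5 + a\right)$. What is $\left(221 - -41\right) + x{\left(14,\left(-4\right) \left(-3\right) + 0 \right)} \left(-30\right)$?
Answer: $-6578$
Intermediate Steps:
$\left(221 - -41\right) + x{\left(14,\left(-4\right) \left(-3\right) + 0 \right)} \left(-30\right) = \left(221 - -41\right) + \left(\left(-4\right) \left(-3\right) + 0\right) \left(5 + 14\right) \left(-30\right) = \left(221 + 41\right) + \left(12 + 0\right) 19 \left(-30\right) = 262 + 12 \cdot 19 \left(-30\right) = 262 + 228 \left(-30\right) = 262 - 6840 = -6578$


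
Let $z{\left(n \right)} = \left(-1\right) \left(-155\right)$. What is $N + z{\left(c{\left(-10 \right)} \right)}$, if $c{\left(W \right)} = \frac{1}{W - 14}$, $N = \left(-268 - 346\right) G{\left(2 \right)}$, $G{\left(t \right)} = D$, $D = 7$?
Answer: $-4143$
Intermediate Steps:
$G{\left(t \right)} = 7$
$N = -4298$ ($N = \left(-268 - 346\right) 7 = \left(-614\right) 7 = -4298$)
$c{\left(W \right)} = \frac{1}{-14 + W}$
$z{\left(n \right)} = 155$
$N + z{\left(c{\left(-10 \right)} \right)} = -4298 + 155 = -4143$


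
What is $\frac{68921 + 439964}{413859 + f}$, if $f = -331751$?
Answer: $\frac{39145}{6316} \approx 6.1978$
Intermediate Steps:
$\frac{68921 + 439964}{413859 + f} = \frac{68921 + 439964}{413859 - 331751} = \frac{508885}{82108} = 508885 \cdot \frac{1}{82108} = \frac{39145}{6316}$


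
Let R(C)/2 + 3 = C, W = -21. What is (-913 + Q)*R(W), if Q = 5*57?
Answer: 30144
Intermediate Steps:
Q = 285
R(C) = -6 + 2*C
(-913 + Q)*R(W) = (-913 + 285)*(-6 + 2*(-21)) = -628*(-6 - 42) = -628*(-48) = 30144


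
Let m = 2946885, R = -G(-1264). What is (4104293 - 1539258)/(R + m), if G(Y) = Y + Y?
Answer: 2565035/2949413 ≈ 0.86968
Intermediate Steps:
G(Y) = 2*Y
R = 2528 (R = -2*(-1264) = -1*(-2528) = 2528)
(4104293 - 1539258)/(R + m) = (4104293 - 1539258)/(2528 + 2946885) = 2565035/2949413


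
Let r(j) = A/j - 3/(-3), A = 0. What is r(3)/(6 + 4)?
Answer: ⅒ ≈ 0.10000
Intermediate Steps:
r(j) = 1 (r(j) = 0/j - 3/(-3) = 0 - 3*(-⅓) = 0 + 1 = 1)
r(3)/(6 + 4) = 1/(6 + 4) = 1/10 = 1*(⅒) = ⅒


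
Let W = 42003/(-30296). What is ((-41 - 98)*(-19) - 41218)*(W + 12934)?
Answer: -2159245406571/4328 ≈ -4.9890e+8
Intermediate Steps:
W = -42003/30296 (W = 42003*(-1/30296) = -42003/30296 ≈ -1.3864)
((-41 - 98)*(-19) - 41218)*(W + 12934) = ((-41 - 98)*(-19) - 41218)*(-42003/30296 + 12934) = (-139*(-19) - 41218)*(391806461/30296) = (2641 - 41218)*(391806461/30296) = -38577*391806461/30296 = -2159245406571/4328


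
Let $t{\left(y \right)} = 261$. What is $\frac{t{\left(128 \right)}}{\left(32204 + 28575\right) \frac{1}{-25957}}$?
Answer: $- \frac{6774777}{60779} \approx -111.47$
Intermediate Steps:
$\frac{t{\left(128 \right)}}{\left(32204 + 28575\right) \frac{1}{-25957}} = \frac{261}{\left(32204 + 28575\right) \frac{1}{-25957}} = \frac{261}{60779 \left(- \frac{1}{25957}\right)} = \frac{261}{- \frac{60779}{25957}} = 261 \left(- \frac{25957}{60779}\right) = - \frac{6774777}{60779}$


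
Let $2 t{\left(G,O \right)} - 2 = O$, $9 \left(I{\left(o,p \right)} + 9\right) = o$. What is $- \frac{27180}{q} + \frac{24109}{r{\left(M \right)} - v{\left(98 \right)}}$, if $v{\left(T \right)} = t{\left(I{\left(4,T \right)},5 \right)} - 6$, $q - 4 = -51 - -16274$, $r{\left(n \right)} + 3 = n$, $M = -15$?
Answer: $- \frac{87030674}{55893} \approx -1557.1$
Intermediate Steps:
$I{\left(o,p \right)} = -9 + \frac{o}{9}$
$r{\left(n \right)} = -3 + n$
$t{\left(G,O \right)} = 1 + \frac{O}{2}$
$q = 16227$ ($q = 4 - -16223 = 4 + \left(-51 + 16274\right) = 4 + 16223 = 16227$)
$v{\left(T \right)} = - \frac{5}{2}$ ($v{\left(T \right)} = \left(1 + \frac{1}{2} \cdot 5\right) - 6 = \left(1 + \frac{5}{2}\right) - 6 = \frac{7}{2} - 6 = - \frac{5}{2}$)
$- \frac{27180}{q} + \frac{24109}{r{\left(M \right)} - v{\left(98 \right)}} = - \frac{27180}{16227} + \frac{24109}{\left(-3 - 15\right) - - \frac{5}{2}} = \left(-27180\right) \frac{1}{16227} + \frac{24109}{-18 + \frac{5}{2}} = - \frac{3020}{1803} + \frac{24109}{- \frac{31}{2}} = - \frac{3020}{1803} + 24109 \left(- \frac{2}{31}\right) = - \frac{3020}{1803} - \frac{48218}{31} = - \frac{87030674}{55893}$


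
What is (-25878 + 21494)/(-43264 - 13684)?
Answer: 1096/14237 ≈ 0.076982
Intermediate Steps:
(-25878 + 21494)/(-43264 - 13684) = -4384/(-56948) = -4384*(-1/56948) = 1096/14237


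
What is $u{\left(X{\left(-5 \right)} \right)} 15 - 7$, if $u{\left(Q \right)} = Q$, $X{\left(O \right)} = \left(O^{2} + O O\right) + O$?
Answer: $668$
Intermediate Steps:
$X{\left(O \right)} = O + 2 O^{2}$ ($X{\left(O \right)} = \left(O^{2} + O^{2}\right) + O = 2 O^{2} + O = O + 2 O^{2}$)
$u{\left(X{\left(-5 \right)} \right)} 15 - 7 = - 5 \left(1 + 2 \left(-5\right)\right) 15 - 7 = - 5 \left(1 - 10\right) 15 - 7 = \left(-5\right) \left(-9\right) 15 - 7 = 45 \cdot 15 - 7 = 675 - 7 = 668$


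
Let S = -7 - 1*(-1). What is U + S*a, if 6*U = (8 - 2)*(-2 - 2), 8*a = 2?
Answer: -11/2 ≈ -5.5000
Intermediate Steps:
a = ¼ (a = (⅛)*2 = ¼ ≈ 0.25000)
U = -4 (U = ((8 - 2)*(-2 - 2))/6 = (6*(-4))/6 = (⅙)*(-24) = -4)
S = -6 (S = -7 + 1 = -6)
U + S*a = -4 - 6*¼ = -4 - 3/2 = -11/2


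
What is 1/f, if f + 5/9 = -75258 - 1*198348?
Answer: -9/2462459 ≈ -3.6549e-6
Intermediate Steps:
f = -2462459/9 (f = -5/9 + (-75258 - 1*198348) = -5/9 + (-75258 - 198348) = -5/9 - 273606 = -2462459/9 ≈ -2.7361e+5)
1/f = 1/(-2462459/9) = -9/2462459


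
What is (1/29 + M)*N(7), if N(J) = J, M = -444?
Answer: -90125/29 ≈ -3107.8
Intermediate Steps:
(1/29 + M)*N(7) = (1/29 - 444)*7 = -12875/29*7 = -90125/29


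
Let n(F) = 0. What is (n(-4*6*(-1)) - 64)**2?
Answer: 4096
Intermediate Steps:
(n(-4*6*(-1)) - 64)**2 = (0 - 64)**2 = (-64)**2 = 4096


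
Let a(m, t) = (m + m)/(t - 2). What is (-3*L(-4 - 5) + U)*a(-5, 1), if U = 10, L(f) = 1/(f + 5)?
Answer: 215/2 ≈ 107.50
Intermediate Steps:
a(m, t) = 2*m/(-2 + t) (a(m, t) = (2*m)/(-2 + t) = 2*m/(-2 + t))
L(f) = 1/(5 + f)
(-3*L(-4 - 5) + U)*a(-5, 1) = (-3/(5 + (-4 - 5)) + 10)*(2*(-5)/(-2 + 1)) = (-3/(5 - 9) + 10)*(2*(-5)/(-1)) = (-3/(-4) + 10)*(2*(-5)*(-1)) = (-3*(-1/4) + 10)*10 = (3/4 + 10)*10 = (43/4)*10 = 215/2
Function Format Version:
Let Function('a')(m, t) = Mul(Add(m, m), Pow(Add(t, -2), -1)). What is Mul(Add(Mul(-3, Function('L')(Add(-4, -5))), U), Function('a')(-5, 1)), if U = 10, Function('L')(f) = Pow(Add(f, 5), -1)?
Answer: Rational(215, 2) ≈ 107.50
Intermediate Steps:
Function('a')(m, t) = Mul(2, m, Pow(Add(-2, t), -1)) (Function('a')(m, t) = Mul(Mul(2, m), Pow(Add(-2, t), -1)) = Mul(2, m, Pow(Add(-2, t), -1)))
Function('L')(f) = Pow(Add(5, f), -1)
Mul(Add(Mul(-3, Function('L')(Add(-4, -5))), U), Function('a')(-5, 1)) = Mul(Add(Mul(-3, Pow(Add(5, Add(-4, -5)), -1)), 10), Mul(2, -5, Pow(Add(-2, 1), -1))) = Mul(Add(Mul(-3, Pow(Add(5, -9), -1)), 10), Mul(2, -5, Pow(-1, -1))) = Mul(Add(Mul(-3, Pow(-4, -1)), 10), Mul(2, -5, -1)) = Mul(Add(Mul(-3, Rational(-1, 4)), 10), 10) = Mul(Add(Rational(3, 4), 10), 10) = Mul(Rational(43, 4), 10) = Rational(215, 2)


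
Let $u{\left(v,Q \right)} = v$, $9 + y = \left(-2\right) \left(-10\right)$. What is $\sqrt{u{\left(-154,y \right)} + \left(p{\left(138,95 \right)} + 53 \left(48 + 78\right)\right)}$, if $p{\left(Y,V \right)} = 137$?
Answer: $\sqrt{6661} \approx 81.615$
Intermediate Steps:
$y = 11$ ($y = -9 - -20 = -9 + 20 = 11$)
$\sqrt{u{\left(-154,y \right)} + \left(p{\left(138,95 \right)} + 53 \left(48 + 78\right)\right)} = \sqrt{-154 + \left(137 + 53 \left(48 + 78\right)\right)} = \sqrt{-154 + \left(137 + 53 \cdot 126\right)} = \sqrt{-154 + \left(137 + 6678\right)} = \sqrt{-154 + 6815} = \sqrt{6661}$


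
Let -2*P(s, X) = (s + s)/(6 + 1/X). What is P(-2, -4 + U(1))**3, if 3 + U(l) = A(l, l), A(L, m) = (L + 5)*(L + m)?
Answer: 1000/29791 ≈ 0.033567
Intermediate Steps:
A(L, m) = (5 + L)*(L + m)
U(l) = -3 + 2*l**2 + 10*l (U(l) = -3 + (l**2 + 5*l + 5*l + l*l) = -3 + (l**2 + 5*l + 5*l + l**2) = -3 + (2*l**2 + 10*l) = -3 + 2*l**2 + 10*l)
P(s, X) = -s/(6 + 1/X) (P(s, X) = -(s + s)/(2*(6 + 1/X)) = -2*s/(2*(6 + 1/X)) = -s/(6 + 1/X))
P(-2, -4 + U(1))**3 = (-1*(-4 + (-3 + 2*1**2 + 10*1))*(-2)/(1 + 6*(-4 + (-3 + 2*1**2 + 10*1))))**3 = (-1*(-4 + (-3 + 2*1 + 10))*(-2)/(1 + 6*(-4 + (-3 + 2*1 + 10))))**3 = (-1*(-4 + (-3 + 2 + 10))*(-2)/(1 + 6*(-4 + (-3 + 2 + 10))))**3 = (-1*(-4 + 9)*(-2)/(1 + 6*(-4 + 9)))**3 = (-1*5*(-2)/(1 + 6*5))**3 = (-1*5*(-2)/(1 + 30))**3 = (-1*5*(-2)/31)**3 = (-1*5*(-2)*1/31)**3 = (10/31)**3 = 1000/29791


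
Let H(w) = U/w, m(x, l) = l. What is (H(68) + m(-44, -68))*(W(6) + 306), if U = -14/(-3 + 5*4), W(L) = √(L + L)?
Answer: -353799/17 - 39311*√3/289 ≈ -21047.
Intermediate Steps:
W(L) = √2*√L (W(L) = √(2*L) = √2*√L)
U = -14/17 (U = -14/(-3 + 20) = -14/17 ≈ -0.82353)
H(w) = -14/(17*w)
(H(68) + m(-44, -68))*(W(6) + 306) = (-14/17/68 - 68)*(√2*√6 + 306) = (-14/17*1/68 - 68)*(2*√3 + 306) = (-7/578 - 68)*(306 + 2*√3) = -39311*(306 + 2*√3)/578 = -353799/17 - 39311*√3/289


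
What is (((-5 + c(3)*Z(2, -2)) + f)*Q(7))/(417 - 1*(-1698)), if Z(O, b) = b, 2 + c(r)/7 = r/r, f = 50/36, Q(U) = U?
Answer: 1309/38070 ≈ 0.034384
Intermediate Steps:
f = 25/18 (f = 50*(1/36) = 25/18 ≈ 1.3889)
c(r) = -7 (c(r) = -14 + 7*(r/r) = -14 + 7*1 = -14 + 7 = -7)
(((-5 + c(3)*Z(2, -2)) + f)*Q(7))/(417 - 1*(-1698)) = (((-5 - 7*(-2)) + 25/18)*7)/(417 - 1*(-1698)) = (((-5 + 14) + 25/18)*7)/(417 + 1698) = ((9 + 25/18)*7)/2115 = ((187/18)*7)*(1/2115) = (1309/18)*(1/2115) = 1309/38070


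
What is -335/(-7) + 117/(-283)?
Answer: 93986/1981 ≈ 47.444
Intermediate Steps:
-335/(-7) + 117/(-283) = -335*(-1/7) + 117*(-1/283) = 335/7 - 117/283 = 93986/1981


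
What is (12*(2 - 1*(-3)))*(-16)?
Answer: -960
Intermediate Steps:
(12*(2 - 1*(-3)))*(-16) = (12*(2 + 3))*(-16) = (12*5)*(-16) = 60*(-16) = -960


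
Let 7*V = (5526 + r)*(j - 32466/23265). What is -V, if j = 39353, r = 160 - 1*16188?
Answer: 3204913119886/54285 ≈ 5.9039e+7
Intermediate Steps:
r = -16028 (r = 160 - 16188 = -16028)
V = -3204913119886/54285 (V = ((5526 - 16028)*(39353 - 32466/23265))/7 = (-10502*(39353 - 32466*1/23265))/7 = (-10502*(39353 - 10822/7755))/7 = (-10502*305171693/7755)/7 = (1/7)*(-3204913119886/7755) = -3204913119886/54285 ≈ -5.9039e+7)
-V = -1*(-3204913119886/54285) = 3204913119886/54285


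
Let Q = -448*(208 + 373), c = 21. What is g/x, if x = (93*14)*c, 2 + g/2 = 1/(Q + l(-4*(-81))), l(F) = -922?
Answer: -522421/3571001910 ≈ -0.00014630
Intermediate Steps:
Q = -260288 (Q = -448*581 = -260288)
g = -522421/130605 (g = -4 + 2/(-260288 - 922) = -4 + 2/(-261210) = -4 + 2*(-1/261210) = -4 - 1/130605 = -522421/130605 ≈ -4.0000)
x = 27342 (x = (93*14)*21 = 1302*21 = 27342)
g/x = -522421/130605/27342 = -522421/130605*1/27342 = -522421/3571001910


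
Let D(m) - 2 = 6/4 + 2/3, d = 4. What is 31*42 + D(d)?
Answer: 7837/6 ≈ 1306.2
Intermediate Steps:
D(m) = 25/6 (D(m) = 2 + (6/4 + 2/3) = 2 + (6*(1/4) + 2*(1/3)) = 2 + (3/2 + 2/3) = 2 + 13/6 = 25/6)
31*42 + D(d) = 31*42 + 25/6 = 1302 + 25/6 = 7837/6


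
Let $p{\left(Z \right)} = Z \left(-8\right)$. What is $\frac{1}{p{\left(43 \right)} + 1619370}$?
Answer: $\frac{1}{1619026} \approx 6.1766 \cdot 10^{-7}$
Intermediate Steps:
$p{\left(Z \right)} = - 8 Z$
$\frac{1}{p{\left(43 \right)} + 1619370} = \frac{1}{\left(-8\right) 43 + 1619370} = \frac{1}{-344 + 1619370} = \frac{1}{1619026}$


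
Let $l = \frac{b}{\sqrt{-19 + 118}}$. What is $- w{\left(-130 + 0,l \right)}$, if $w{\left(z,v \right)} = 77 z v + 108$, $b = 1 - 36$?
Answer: $-108 - \frac{31850 \sqrt{11}}{3} \approx -35320.0$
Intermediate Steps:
$b = -35$ ($b = 1 - 36 = -35$)
$l = - \frac{35 \sqrt{11}}{33}$ ($l = - \frac{35}{\sqrt{-19 + 118}} = - \frac{35}{\sqrt{99}} = - \frac{35}{3 \sqrt{11}} = - 35 \frac{\sqrt{11}}{33} = - \frac{35 \sqrt{11}}{33} \approx -3.5176$)
$w{\left(z,v \right)} = 108 + 77 v z$ ($w{\left(z,v \right)} = 77 v z + 108 = 108 + 77 v z$)
$- w{\left(-130 + 0,l \right)} = - (108 + 77 \left(- \frac{35 \sqrt{11}}{33}\right) \left(-130 + 0\right)) = - (108 + 77 \left(- \frac{35 \sqrt{11}}{33}\right) \left(-130\right)) = - (108 + \frac{31850 \sqrt{11}}{3}) = -108 - \frac{31850 \sqrt{11}}{3}$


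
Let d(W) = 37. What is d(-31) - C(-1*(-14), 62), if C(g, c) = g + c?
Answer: -39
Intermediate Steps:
C(g, c) = c + g
d(-31) - C(-1*(-14), 62) = 37 - (62 - 1*(-14)) = 37 - (62 + 14) = 37 - 1*76 = 37 - 76 = -39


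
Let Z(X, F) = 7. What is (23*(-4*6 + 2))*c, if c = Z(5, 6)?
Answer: -3542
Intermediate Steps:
c = 7
(23*(-4*6 + 2))*c = (23*(-4*6 + 2))*7 = (23*(-24 + 2))*7 = (23*(-22))*7 = -506*7 = -3542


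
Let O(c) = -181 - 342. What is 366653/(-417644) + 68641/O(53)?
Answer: -28859261323/218427812 ≈ -132.12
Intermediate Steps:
O(c) = -523
366653/(-417644) + 68641/O(53) = 366653/(-417644) + 68641/(-523) = 366653*(-1/417644) + 68641*(-1/523) = -366653/417644 - 68641/523 = -28859261323/218427812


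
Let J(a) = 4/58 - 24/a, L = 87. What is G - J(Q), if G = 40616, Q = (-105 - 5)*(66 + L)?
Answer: 3303902794/81345 ≈ 40616.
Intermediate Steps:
Q = -16830 (Q = (-105 - 5)*(66 + 87) = -110*153 = -16830)
J(a) = 2/29 - 24/a (J(a) = 4*(1/58) - 24/a = 2/29 - 24/a)
G - J(Q) = 40616 - (2/29 - 24/(-16830)) = 40616 - (2/29 - 24*(-1/16830)) = 40616 - (2/29 + 4/2805) = 40616 - 1*5726/81345 = 40616 - 5726/81345 = 3303902794/81345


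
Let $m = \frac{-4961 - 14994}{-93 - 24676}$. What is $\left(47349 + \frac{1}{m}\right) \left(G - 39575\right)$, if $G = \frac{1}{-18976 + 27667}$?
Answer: $- \frac{324985960955740736}{173428905} \approx -1.8739 \cdot 10^{9}$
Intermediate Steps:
$G = \frac{1}{8691} \approx 0.00011506$
$m = \frac{19955}{24769}$ ($m = - \frac{19955}{-24769} = \left(-19955\right) \left(- \frac{1}{24769}\right) = \frac{19955}{24769} \approx 0.80564$)
$\left(47349 + \frac{1}{m}\right) \left(G - 39575\right) = \left(47349 + \frac{1}{\frac{19955}{24769}}\right) \left(\frac{1}{8691} - 39575\right) = \left(47349 + \frac{24769}{19955}\right) \left(- \frac{343946324}{8691}\right) = \frac{944874064}{19955} \left(- \frac{343946324}{8691}\right) = - \frac{324985960955740736}{173428905}$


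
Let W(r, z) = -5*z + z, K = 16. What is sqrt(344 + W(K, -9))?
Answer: 2*sqrt(95) ≈ 19.494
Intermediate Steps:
W(r, z) = -4*z
sqrt(344 + W(K, -9)) = sqrt(344 - 4*(-9)) = sqrt(344 + 36) = sqrt(380) = 2*sqrt(95)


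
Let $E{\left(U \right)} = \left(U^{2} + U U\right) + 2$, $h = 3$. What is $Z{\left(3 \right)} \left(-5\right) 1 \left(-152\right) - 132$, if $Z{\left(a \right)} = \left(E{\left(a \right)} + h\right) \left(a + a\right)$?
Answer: $104748$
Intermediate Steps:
$E{\left(U \right)} = 2 + 2 U^{2}$ ($E{\left(U \right)} = \left(U^{2} + U^{2}\right) + 2 = 2 U^{2} + 2 = 2 + 2 U^{2}$)
$Z{\left(a \right)} = 2 a \left(5 + 2 a^{2}\right)$ ($Z{\left(a \right)} = \left(\left(2 + 2 a^{2}\right) + 3\right) \left(a + a\right) = \left(5 + 2 a^{2}\right) 2 a = 2 a \left(5 + 2 a^{2}\right)$)
$Z{\left(3 \right)} \left(-5\right) 1 \left(-152\right) - 132 = \left(4 \cdot 3^{3} + 10 \cdot 3\right) \left(-5\right) 1 \left(-152\right) - 132 = \left(4 \cdot 27 + 30\right) \left(-5\right) 1 \left(-152\right) - 132 = \left(108 + 30\right) \left(-5\right) 1 \left(-152\right) - 132 = 138 \left(-5\right) 1 \left(-152\right) - 132 = \left(-690\right) 1 \left(-152\right) - 132 = \left(-690\right) \left(-152\right) - 132 = 104880 - 132 = 104748$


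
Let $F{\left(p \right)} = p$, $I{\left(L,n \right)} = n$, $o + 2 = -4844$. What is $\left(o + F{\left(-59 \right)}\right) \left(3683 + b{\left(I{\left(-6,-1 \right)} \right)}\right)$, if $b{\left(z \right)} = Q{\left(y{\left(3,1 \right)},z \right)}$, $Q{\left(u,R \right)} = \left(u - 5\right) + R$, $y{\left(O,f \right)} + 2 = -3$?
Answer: $-18011160$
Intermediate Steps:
$o = -4846$ ($o = -2 - 4844 = -4846$)
$y{\left(O,f \right)} = -5$ ($y{\left(O,f \right)} = -2 - 3 = -5$)
$Q{\left(u,R \right)} = -5 + R + u$ ($Q{\left(u,R \right)} = \left(-5 + u\right) + R = -5 + R + u$)
$b{\left(z \right)} = -10 + z$ ($b{\left(z \right)} = -5 + z - 5 = -10 + z$)
$\left(o + F{\left(-59 \right)}\right) \left(3683 + b{\left(I{\left(-6,-1 \right)} \right)}\right) = \left(-4846 - 59\right) \left(3683 - 11\right) = - 4905 \left(3683 - 11\right) = \left(-4905\right) 3672 = -18011160$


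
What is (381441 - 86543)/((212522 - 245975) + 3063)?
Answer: -147449/15195 ≈ -9.7038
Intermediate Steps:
(381441 - 86543)/((212522 - 245975) + 3063) = 294898/(-33453 + 3063) = 294898/(-30390) = 294898*(-1/30390) = -147449/15195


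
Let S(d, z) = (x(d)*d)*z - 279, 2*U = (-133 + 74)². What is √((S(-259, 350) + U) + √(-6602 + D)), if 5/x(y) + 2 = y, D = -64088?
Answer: √(96825374 + 30276*I*√70690)/174 ≈ 56.6 + 2.3487*I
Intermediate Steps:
x(y) = 5/(-2 + y)
U = 3481/2 (U = (-133 + 74)²/2 = (½)*(-59)² = (½)*3481 = 3481/2 ≈ 1740.5)
S(d, z) = -279 + 5*d*z/(-2 + d) (S(d, z) = ((5/(-2 + d))*d)*z - 279 = (5*d/(-2 + d))*z - 279 = 5*d*z/(-2 + d) - 279 = -279 + 5*d*z/(-2 + d))
√((S(-259, 350) + U) + √(-6602 + D)) = √(((558 - 279*(-259) + 5*(-259)*350)/(-2 - 259) + 3481/2) + √(-6602 - 64088)) = √(((558 + 72261 - 453250)/(-261) + 3481/2) + √(-70690)) = √((-1/261*(-380431) + 3481/2) + I*√70690) = √((380431/261 + 3481/2) + I*√70690) = √(1669403/522 + I*√70690)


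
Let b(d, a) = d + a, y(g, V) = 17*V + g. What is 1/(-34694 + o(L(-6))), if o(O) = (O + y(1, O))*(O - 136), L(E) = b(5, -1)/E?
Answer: -3/99572 ≈ -3.0129e-5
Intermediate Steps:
y(g, V) = g + 17*V
b(d, a) = a + d
L(E) = 4/E (L(E) = (-1 + 5)/E = 4/E)
o(O) = (1 + 18*O)*(-136 + O) (o(O) = (O + (1 + 17*O))*(O - 136) = (1 + 18*O)*(-136 + O))
1/(-34694 + o(L(-6))) = 1/(-34694 + (-136 - 9788/(-6) + 18*(4/(-6))**2)) = 1/(-34694 + (-136 - 9788*(-1)/6 + 18*(4*(-1/6))**2)) = 1/(-34694 + (-136 - 2447*(-2/3) + 18*(-2/3)**2)) = 1/(-34694 + (-136 + 4894/3 + 18*(4/9))) = 1/(-34694 + (-136 + 4894/3 + 8)) = 1/(-34694 + 4510/3) = 1/(-99572/3) = -3/99572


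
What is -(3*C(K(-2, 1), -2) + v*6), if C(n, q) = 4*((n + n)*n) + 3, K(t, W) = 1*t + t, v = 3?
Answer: -411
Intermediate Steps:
K(t, W) = 2*t (K(t, W) = t + t = 2*t)
C(n, q) = 3 + 8*n**2 (C(n, q) = 4*((2*n)*n) + 3 = 4*(2*n**2) + 3 = 8*n**2 + 3 = 3 + 8*n**2)
-(3*C(K(-2, 1), -2) + v*6) = -(3*(3 + 8*(2*(-2))**2) + 3*6) = -(3*(3 + 8*(-4)**2) + 18) = -(3*(3 + 8*16) + 18) = -(3*(3 + 128) + 18) = -(3*131 + 18) = -(393 + 18) = -1*411 = -411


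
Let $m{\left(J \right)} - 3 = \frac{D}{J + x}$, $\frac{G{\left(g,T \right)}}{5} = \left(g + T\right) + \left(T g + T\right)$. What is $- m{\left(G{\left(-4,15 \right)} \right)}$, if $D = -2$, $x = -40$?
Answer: $- \frac{316}{105} \approx -3.0095$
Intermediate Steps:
$G{\left(g,T \right)} = 5 g + 10 T + 5 T g$ ($G{\left(g,T \right)} = 5 \left(\left(g + T\right) + \left(T g + T\right)\right) = 5 \left(\left(T + g\right) + \left(T + T g\right)\right) = 5 \left(g + 2 T + T g\right) = 5 g + 10 T + 5 T g$)
$m{\left(J \right)} = 3 - \frac{2}{-40 + J}$ ($m{\left(J \right)} = 3 + \frac{1}{J - 40} \left(-2\right) = 3 + \frac{1}{-40 + J} \left(-2\right) = 3 - \frac{2}{-40 + J}$)
$- m{\left(G{\left(-4,15 \right)} \right)} = - \frac{-122 + 3 \left(5 \left(-4\right) + 10 \cdot 15 + 5 \cdot 15 \left(-4\right)\right)}{-40 + \left(5 \left(-4\right) + 10 \cdot 15 + 5 \cdot 15 \left(-4\right)\right)} = - \frac{-122 + 3 \left(-20 + 150 - 300\right)}{-40 - 170} = - \frac{-122 + 3 \left(-170\right)}{-40 - 170} = - \frac{-122 - 510}{-210} = - \frac{\left(-1\right) \left(-632\right)}{210} = \left(-1\right) \frac{316}{105} = - \frac{316}{105}$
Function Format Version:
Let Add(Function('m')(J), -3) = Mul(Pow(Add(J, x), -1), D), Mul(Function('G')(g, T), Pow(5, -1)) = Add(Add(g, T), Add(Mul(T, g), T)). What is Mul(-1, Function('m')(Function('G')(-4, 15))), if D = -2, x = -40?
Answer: Rational(-316, 105) ≈ -3.0095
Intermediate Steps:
Function('G')(g, T) = Add(Mul(5, g), Mul(10, T), Mul(5, T, g)) (Function('G')(g, T) = Mul(5, Add(Add(g, T), Add(Mul(T, g), T))) = Mul(5, Add(Add(T, g), Add(T, Mul(T, g)))) = Mul(5, Add(g, Mul(2, T), Mul(T, g))) = Add(Mul(5, g), Mul(10, T), Mul(5, T, g)))
Function('m')(J) = Add(3, Mul(-2, Pow(Add(-40, J), -1))) (Function('m')(J) = Add(3, Mul(Pow(Add(J, -40), -1), -2)) = Add(3, Mul(Pow(Add(-40, J), -1), -2)) = Add(3, Mul(-2, Pow(Add(-40, J), -1))))
Mul(-1, Function('m')(Function('G')(-4, 15))) = Mul(-1, Mul(Pow(Add(-40, Add(Mul(5, -4), Mul(10, 15), Mul(5, 15, -4))), -1), Add(-122, Mul(3, Add(Mul(5, -4), Mul(10, 15), Mul(5, 15, -4)))))) = Mul(-1, Mul(Pow(Add(-40, Add(-20, 150, -300)), -1), Add(-122, Mul(3, Add(-20, 150, -300))))) = Mul(-1, Mul(Pow(Add(-40, -170), -1), Add(-122, Mul(3, -170)))) = Mul(-1, Mul(Pow(-210, -1), Add(-122, -510))) = Mul(-1, Mul(Rational(-1, 210), -632)) = Mul(-1, Rational(316, 105)) = Rational(-316, 105)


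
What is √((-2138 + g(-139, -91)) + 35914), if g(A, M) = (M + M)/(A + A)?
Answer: √652598745/139 ≈ 183.78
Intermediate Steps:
g(A, M) = M/A (g(A, M) = (2*M)/((2*A)) = (2*M)*(1/(2*A)) = M/A)
√((-2138 + g(-139, -91)) + 35914) = √((-2138 - 91/(-139)) + 35914) = √((-2138 - 91*(-1/139)) + 35914) = √((-2138 + 91/139) + 35914) = √(-297091/139 + 35914) = √(4694955/139) = √652598745/139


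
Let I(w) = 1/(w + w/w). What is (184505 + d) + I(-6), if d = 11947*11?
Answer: 1579609/5 ≈ 3.1592e+5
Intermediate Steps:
d = 131417
I(w) = 1/(1 + w) (I(w) = 1/(w + 1) = 1/(1 + w))
(184505 + d) + I(-6) = (184505 + 131417) + 1/(1 - 6) = 315922 + 1/(-5) = 315922 - ⅕ = 1579609/5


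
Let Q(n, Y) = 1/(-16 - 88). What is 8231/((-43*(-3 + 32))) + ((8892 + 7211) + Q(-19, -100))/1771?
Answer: 572346113/229677448 ≈ 2.4920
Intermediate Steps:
Q(n, Y) = -1/104 (Q(n, Y) = 1/(-104) = -1/104)
8231/((-43*(-3 + 32))) + ((8892 + 7211) + Q(-19, -100))/1771 = 8231/((-43*(-3 + 32))) + ((8892 + 7211) - 1/104)/1771 = 8231/((-43*29)) + (16103 - 1/104)*(1/1771) = 8231/(-1247) + (1674711/104)*(1/1771) = 8231*(-1/1247) + 1674711/184184 = -8231/1247 + 1674711/184184 = 572346113/229677448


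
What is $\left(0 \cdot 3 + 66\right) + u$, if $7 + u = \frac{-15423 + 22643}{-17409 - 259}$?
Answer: $\frac{258798}{4417} \approx 58.591$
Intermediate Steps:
$u = - \frac{32724}{4417}$ ($u = -7 + \frac{-15423 + 22643}{-17409 - 259} = -7 + \frac{7220}{-17668} = -7 + 7220 \left(- \frac{1}{17668}\right) = -7 - \frac{1805}{4417} = - \frac{32724}{4417} \approx -7.4086$)
$\left(0 \cdot 3 + 66\right) + u = \left(0 \cdot 3 + 66\right) - \frac{32724}{4417} = \left(0 + 66\right) - \frac{32724}{4417} = 66 - \frac{32724}{4417} = \frac{258798}{4417}$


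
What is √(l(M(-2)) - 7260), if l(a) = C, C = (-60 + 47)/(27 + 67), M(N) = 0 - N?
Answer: I*√64150582/94 ≈ 85.206*I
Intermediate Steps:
M(N) = -N
C = -13/94 ≈ -0.13830
l(a) = -13/94
√(l(M(-2)) - 7260) = √(-13/94 - 7260) = √(-682453/94) = I*√64150582/94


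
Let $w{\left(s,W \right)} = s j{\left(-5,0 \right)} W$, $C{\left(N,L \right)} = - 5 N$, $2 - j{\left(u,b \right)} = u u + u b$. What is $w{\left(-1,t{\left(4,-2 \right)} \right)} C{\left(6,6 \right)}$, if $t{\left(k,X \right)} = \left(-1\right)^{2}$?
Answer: $-690$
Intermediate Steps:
$j{\left(u,b \right)} = 2 - u^{2} - b u$ ($j{\left(u,b \right)} = 2 - \left(u u + u b\right) = 2 - \left(u^{2} + b u\right) = 2 - u^{2} - b u$)
$t{\left(k,X \right)} = 1$
$w{\left(s,W \right)} = - 23 W s$ ($w{\left(s,W \right)} = s \left(2 - \left(-5\right)^{2} - 0 \left(-5\right)\right) W = s \left(2 - 25 + 0\right) W = s \left(-23\right) W = - 23 s W = - 23 W s$)
$w{\left(-1,t{\left(4,-2 \right)} \right)} C{\left(6,6 \right)} = \left(-23\right) 1 \left(-1\right) \left(\left(-5\right) 6\right) = 23 \left(-30\right) = -690$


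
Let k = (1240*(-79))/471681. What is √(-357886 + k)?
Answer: I*√8847064987801334/157227 ≈ 598.24*I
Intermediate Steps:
k = -97960/471681 (k = -97960*1/471681 = -97960/471681 ≈ -0.20768)
√(-357886 + k) = √(-357886 - 97960/471681) = √(-168808124326/471681) = I*√8847064987801334/157227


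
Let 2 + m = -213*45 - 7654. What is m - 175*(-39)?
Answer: -10416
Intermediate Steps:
m = -17241 (m = -2 + (-213*45 - 7654) = -2 + (-9585 - 7654) = -2 - 17239 = -17241)
m - 175*(-39) = -17241 - 175*(-39) = -17241 - 1*(-6825) = -17241 + 6825 = -10416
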